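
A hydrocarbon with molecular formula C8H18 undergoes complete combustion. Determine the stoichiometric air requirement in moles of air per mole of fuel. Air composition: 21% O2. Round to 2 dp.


Balanced combustion: C8H18 + 12.5 O2 -> 8 CO2 + 9 H2O
O2 needed = C + H/4 = 8 + 18/4 = 12.50 moles
Air moles = O2 / 0.21 = 12.50 / 0.21 = 59.52 moles air


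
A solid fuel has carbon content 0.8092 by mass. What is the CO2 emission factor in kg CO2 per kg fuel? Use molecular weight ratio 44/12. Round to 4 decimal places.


EF = C_frac * (M_CO2 / M_C)
EF = 0.8092 * (44/12)
EF = 0.8092 * 3.666667 = 2.9671 kg_CO2/kg_fuel


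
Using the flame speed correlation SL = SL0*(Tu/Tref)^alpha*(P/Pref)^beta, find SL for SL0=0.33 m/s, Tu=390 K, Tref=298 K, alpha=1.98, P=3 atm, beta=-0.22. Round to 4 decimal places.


SL = SL0 * (Tu/Tref)^alpha * (P/Pref)^beta
T ratio = 390/298 = 1.30872483
(T ratio)^alpha = 1.30872483^1.98 = 1.703569
(P/Pref)^beta = 3^(-0.22) = 0.785296
SL = 0.33 * 1.703569 * 0.785296 = 0.4415 m/s


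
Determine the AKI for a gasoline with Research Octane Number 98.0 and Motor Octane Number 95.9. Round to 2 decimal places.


AKI = (RON + MON) / 2
AKI = (98.0 + 95.9) / 2
AKI = 193.9 / 2 = 96.95


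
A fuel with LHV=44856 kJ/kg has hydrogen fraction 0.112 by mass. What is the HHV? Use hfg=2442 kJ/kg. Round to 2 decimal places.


HHV = LHV + hfg * 9 * H
Water addition = 2442 * 9 * 0.112 = 2461.536 kJ/kg
HHV = 44856 + 2461.536 = 47317.54 kJ/kg


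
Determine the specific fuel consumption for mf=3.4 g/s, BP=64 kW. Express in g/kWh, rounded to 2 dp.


SFC = (mf / BP) * 3600
Rate = 3.4 / 64 = 0.053125 g/(s*kW)
SFC = 0.053125 * 3600 = 191.25 g/kWh


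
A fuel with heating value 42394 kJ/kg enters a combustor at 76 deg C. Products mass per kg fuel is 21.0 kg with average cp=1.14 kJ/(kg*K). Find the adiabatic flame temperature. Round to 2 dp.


T_ad = T_in + Hc / (m_p * cp)
Denominator = 21.0 * 1.14 = 23.9400
Temperature rise = 42394 / 23.9400 = 1770.84 K
T_ad = 76 + 1770.84 = 1846.84 deg C


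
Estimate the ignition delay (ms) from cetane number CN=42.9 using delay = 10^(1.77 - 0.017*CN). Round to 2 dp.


delay = 10^(1.77 - 0.017*CN)
Exponent = 1.77 - 0.017*42.9 = 1.0407
delay = 10^1.0407 = 10.98 ms


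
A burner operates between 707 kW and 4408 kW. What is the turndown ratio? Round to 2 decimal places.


TDR = Q_max / Q_min
TDR = 4408 / 707 = 6.23


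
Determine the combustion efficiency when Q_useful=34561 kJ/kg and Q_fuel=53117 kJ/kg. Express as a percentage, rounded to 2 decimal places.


Efficiency = (Q_useful / Q_fuel) * 100
Efficiency = (34561 / 53117) * 100
Efficiency = 0.6507 * 100 = 65.07%


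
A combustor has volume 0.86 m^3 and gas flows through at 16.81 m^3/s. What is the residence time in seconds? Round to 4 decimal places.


tau = V / Q_flow
tau = 0.86 / 16.81 = 0.0512 s


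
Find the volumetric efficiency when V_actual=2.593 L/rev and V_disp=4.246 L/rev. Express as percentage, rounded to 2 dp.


eta_v = (V_actual / V_disp) * 100
Ratio = 2.593 / 4.246 = 0.6107
eta_v = 0.6107 * 100 = 61.07%


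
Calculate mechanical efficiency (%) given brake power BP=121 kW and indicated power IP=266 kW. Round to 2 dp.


eta_mech = (BP / IP) * 100
Ratio = 121 / 266 = 0.4549
eta_mech = 0.4549 * 100 = 45.49%


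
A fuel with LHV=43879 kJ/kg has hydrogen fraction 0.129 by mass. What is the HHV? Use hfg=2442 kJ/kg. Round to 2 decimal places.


HHV = LHV + hfg * 9 * H
Water addition = 2442 * 9 * 0.129 = 2835.162 kJ/kg
HHV = 43879 + 2835.162 = 46714.16 kJ/kg


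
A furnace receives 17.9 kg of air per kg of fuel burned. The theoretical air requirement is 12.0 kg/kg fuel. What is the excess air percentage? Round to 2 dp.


Excess air = actual - stoichiometric = 17.9 - 12.0 = 5.90 kg/kg fuel
Excess air % = (excess / stoich) * 100 = (5.90 / 12.0) * 100 = 49.17%


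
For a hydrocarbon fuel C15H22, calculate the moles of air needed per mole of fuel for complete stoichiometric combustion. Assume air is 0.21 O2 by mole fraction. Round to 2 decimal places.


Balanced combustion: C15H22 + 20.5 O2 -> 15 CO2 + 11 H2O
O2 needed = C + H/4 = 15 + 22/4 = 20.50 moles
Air moles = O2 / 0.21 = 20.50 / 0.21 = 97.62 moles air


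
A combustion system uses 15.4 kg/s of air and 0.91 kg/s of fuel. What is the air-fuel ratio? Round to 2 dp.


AFR = m_air / m_fuel
AFR = 15.4 / 0.91 = 16.92


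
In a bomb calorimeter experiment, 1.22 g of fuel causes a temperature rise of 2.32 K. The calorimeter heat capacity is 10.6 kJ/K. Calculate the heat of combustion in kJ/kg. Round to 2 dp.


Hc = C_cal * delta_T / m_fuel
Q_released = 10.6 * 2.32 = 24.5920 kJ
m_fuel = 1.22 g = 1.22/1000 kg = 0.001220 kg
Hc = 24.5920 / 0.001220 = 20157.38 kJ/kg


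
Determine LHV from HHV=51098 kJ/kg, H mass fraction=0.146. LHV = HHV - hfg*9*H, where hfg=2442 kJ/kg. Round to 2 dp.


LHV = HHV - hfg * 9 * H
Water correction = 2442 * 9 * 0.146 = 3208.788 kJ/kg
LHV = 51098 - 3208.788 = 47889.21 kJ/kg


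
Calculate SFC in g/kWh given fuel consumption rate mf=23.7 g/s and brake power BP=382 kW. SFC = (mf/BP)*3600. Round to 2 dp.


SFC = (mf / BP) * 3600
Rate = 23.7 / 382 = 0.062042 g/(s*kW)
SFC = 0.062042 * 3600 = 223.35 g/kWh


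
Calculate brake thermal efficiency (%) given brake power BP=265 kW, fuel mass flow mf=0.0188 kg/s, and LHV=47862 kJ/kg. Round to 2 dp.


eta_BTE = (BP / (mf * LHV)) * 100
Denominator = 0.0188 * 47862 = 899.8056 kW
eta_BTE = (265 / 899.8056) * 100 = 29.45%


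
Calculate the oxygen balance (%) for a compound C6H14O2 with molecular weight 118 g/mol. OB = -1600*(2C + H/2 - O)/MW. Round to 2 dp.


OB = -1600 * (2C + H/2 - O) / MW
Inner = 2*6 + 14/2 - 2 = 17.00
OB = -1600 * 17.00 / 118 = -230.51%


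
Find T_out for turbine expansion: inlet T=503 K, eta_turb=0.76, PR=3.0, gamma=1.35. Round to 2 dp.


T_out = T_in * (1 - eta * (1 - PR^(-(gamma-1)/gamma)))
Exponent = -(1.35-1)/1.35 = -0.25925926
PR^exp = 3.0^(-0.25925926) = 0.75214556
Factor = 1 - 0.76*(1 - 0.75214556) = 0.81163063
T_out = 503 * 0.81163063 = 408.25 K


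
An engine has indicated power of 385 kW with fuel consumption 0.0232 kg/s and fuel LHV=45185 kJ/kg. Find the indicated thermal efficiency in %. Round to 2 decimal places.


eta_ith = (IP / (mf * LHV)) * 100
Denominator = 0.0232 * 45185 = 1048.2920 kW
eta_ith = (385 / 1048.2920) * 100 = 36.73%


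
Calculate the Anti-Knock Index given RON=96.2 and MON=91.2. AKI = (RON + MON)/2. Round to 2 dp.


AKI = (RON + MON) / 2
AKI = (96.2 + 91.2) / 2
AKI = 187.4 / 2 = 93.70


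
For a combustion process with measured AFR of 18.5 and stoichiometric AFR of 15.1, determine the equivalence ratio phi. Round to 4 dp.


phi = AFR_stoich / AFR_actual
phi = 15.1 / 18.5 = 0.8162


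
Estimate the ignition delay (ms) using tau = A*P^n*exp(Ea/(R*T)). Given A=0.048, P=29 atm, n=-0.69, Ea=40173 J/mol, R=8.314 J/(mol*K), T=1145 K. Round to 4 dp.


tau = A * P^n * exp(Ea/(R*T))
P^n = 29^(-0.69) = 0.09793668
Ea/(R*T) = 40173/(8.314*1145) = 4.220061
exp(Ea/(R*T)) = 68.037654
tau = 0.048 * 0.09793668 * 68.037654 = 0.3198 ms


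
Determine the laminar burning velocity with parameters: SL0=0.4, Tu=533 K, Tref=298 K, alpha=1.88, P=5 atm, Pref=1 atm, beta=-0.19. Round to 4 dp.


SL = SL0 * (Tu/Tref)^alpha * (P/Pref)^beta
T ratio = 533/298 = 1.78859060
(T ratio)^alpha = 1.78859060^1.88 = 2.983462
(P/Pref)^beta = 5^(-0.19) = 0.736539
SL = 0.4 * 2.983462 * 0.736539 = 0.8790 m/s


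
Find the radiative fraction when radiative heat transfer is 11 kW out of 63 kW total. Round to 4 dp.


f_rad = Q_rad / Q_total
f_rad = 11 / 63 = 0.1746


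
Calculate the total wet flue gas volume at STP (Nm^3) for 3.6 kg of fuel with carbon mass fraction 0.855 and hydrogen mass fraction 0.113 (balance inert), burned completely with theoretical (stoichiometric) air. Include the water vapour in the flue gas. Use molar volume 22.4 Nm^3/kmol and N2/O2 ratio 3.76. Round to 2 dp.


Per kg fuel: CO2 = (C/12 kmol)*22.4 = (0.855/12)*22.4 = 1.59600 Nm^3
Per kg fuel: H2O = (H/2 kmol)*22.4 = (0.113/2)*22.4 = 1.26560 Nm^3
O2 needed per kg fuel = C/12 + H/4 = 0.855/12 + 0.113/4 = 0.09950000 kmol
Per kg fuel: N2 = O2*3.76*22.4 = 0.09950000*3.76*22.4 = 8.38029 Nm^3
Total per kg = 1.59600 + 1.26560 + 8.38029 = 11.24189 Nm^3
Total = 11.24189 * 3.6 = 40.47 Nm^3


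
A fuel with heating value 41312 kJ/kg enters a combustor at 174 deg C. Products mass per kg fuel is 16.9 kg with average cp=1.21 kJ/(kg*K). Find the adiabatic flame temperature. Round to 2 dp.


T_ad = T_in + Hc / (m_p * cp)
Denominator = 16.9 * 1.21 = 20.4490
Temperature rise = 41312 / 20.4490 = 2020.25 K
T_ad = 174 + 2020.25 = 2194.25 deg C


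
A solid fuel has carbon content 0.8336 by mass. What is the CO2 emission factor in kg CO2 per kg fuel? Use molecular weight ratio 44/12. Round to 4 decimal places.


EF = C_frac * (M_CO2 / M_C)
EF = 0.8336 * (44/12)
EF = 0.8336 * 3.666667 = 3.0565 kg_CO2/kg_fuel


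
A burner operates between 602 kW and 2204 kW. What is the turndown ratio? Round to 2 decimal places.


TDR = Q_max / Q_min
TDR = 2204 / 602 = 3.66


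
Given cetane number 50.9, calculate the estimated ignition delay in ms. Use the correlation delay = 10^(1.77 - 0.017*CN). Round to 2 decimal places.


delay = 10^(1.77 - 0.017*CN)
Exponent = 1.77 - 0.017*50.9 = 0.9047
delay = 10^0.9047 = 8.03 ms


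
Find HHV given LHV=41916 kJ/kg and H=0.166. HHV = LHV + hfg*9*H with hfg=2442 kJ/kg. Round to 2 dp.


HHV = LHV + hfg * 9 * H
Water addition = 2442 * 9 * 0.166 = 3648.348 kJ/kg
HHV = 41916 + 3648.348 = 45564.35 kJ/kg


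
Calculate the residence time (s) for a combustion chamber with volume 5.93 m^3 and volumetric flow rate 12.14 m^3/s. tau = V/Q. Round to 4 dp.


tau = V / Q_flow
tau = 5.93 / 12.14 = 0.4885 s


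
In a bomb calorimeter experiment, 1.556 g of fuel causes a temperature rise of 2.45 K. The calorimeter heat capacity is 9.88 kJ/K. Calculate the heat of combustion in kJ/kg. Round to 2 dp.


Hc = C_cal * delta_T / m_fuel
Q_released = 9.88 * 2.45 = 24.2060 kJ
m_fuel = 1.556 g = 1.556/1000 kg = 0.001556 kg
Hc = 24.2060 / 0.001556 = 15556.56 kJ/kg


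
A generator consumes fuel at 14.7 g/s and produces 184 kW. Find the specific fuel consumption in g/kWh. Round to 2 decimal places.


SFC = (mf / BP) * 3600
Rate = 14.7 / 184 = 0.079891 g/(s*kW)
SFC = 0.079891 * 3600 = 287.61 g/kWh


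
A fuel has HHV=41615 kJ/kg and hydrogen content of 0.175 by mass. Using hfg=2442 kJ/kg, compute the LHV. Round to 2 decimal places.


LHV = HHV - hfg * 9 * H
Water correction = 2442 * 9 * 0.175 = 3846.150 kJ/kg
LHV = 41615 - 3846.150 = 37768.85 kJ/kg


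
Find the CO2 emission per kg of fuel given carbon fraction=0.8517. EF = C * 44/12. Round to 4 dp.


EF = C_frac * (M_CO2 / M_C)
EF = 0.8517 * (44/12)
EF = 0.8517 * 3.666667 = 3.1229 kg_CO2/kg_fuel


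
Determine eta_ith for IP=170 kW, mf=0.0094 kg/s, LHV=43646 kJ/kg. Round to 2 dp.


eta_ith = (IP / (mf * LHV)) * 100
Denominator = 0.0094 * 43646 = 410.2724 kW
eta_ith = (170 / 410.2724) * 100 = 41.44%


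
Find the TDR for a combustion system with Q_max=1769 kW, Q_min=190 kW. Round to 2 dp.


TDR = Q_max / Q_min
TDR = 1769 / 190 = 9.31


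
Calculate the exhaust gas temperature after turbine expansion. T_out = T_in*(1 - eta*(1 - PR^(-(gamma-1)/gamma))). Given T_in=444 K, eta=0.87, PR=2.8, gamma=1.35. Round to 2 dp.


T_out = T_in * (1 - eta * (1 - PR^(-(gamma-1)/gamma)))
Exponent = -(1.35-1)/1.35 = -0.25925926
PR^exp = 2.8^(-0.25925926) = 0.76572026
Factor = 1 - 0.87*(1 - 0.76572026) = 0.79617663
T_out = 444 * 0.79617663 = 353.50 K


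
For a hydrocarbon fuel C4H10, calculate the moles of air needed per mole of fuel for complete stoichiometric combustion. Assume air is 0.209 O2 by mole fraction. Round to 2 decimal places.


Balanced combustion: C4H10 + 6.5 O2 -> 4 CO2 + 5 H2O
O2 needed = C + H/4 = 4 + 10/4 = 6.50 moles
Air moles = O2 / 0.209 = 6.50 / 0.209 = 31.10 moles air


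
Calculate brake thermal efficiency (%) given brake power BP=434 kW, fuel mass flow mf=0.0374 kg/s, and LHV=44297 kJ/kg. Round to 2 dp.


eta_BTE = (BP / (mf * LHV)) * 100
Denominator = 0.0374 * 44297 = 1656.7078 kW
eta_BTE = (434 / 1656.7078) * 100 = 26.20%


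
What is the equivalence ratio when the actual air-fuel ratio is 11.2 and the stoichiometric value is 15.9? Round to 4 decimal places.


phi = AFR_stoich / AFR_actual
phi = 15.9 / 11.2 = 1.4196


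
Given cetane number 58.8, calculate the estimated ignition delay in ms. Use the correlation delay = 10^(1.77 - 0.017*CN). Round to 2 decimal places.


delay = 10^(1.77 - 0.017*CN)
Exponent = 1.77 - 0.017*58.8 = 0.7704
delay = 10^0.7704 = 5.89 ms


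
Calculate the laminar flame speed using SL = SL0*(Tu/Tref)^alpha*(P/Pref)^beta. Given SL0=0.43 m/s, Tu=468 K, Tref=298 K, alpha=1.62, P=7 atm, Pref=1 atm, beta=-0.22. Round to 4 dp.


SL = SL0 * (Tu/Tref)^alpha * (P/Pref)^beta
T ratio = 468/298 = 1.57046980
(T ratio)^alpha = 1.57046980^1.62 = 2.077629
(P/Pref)^beta = 7^(-0.22) = 0.651746
SL = 0.43 * 2.077629 * 0.651746 = 0.5823 m/s


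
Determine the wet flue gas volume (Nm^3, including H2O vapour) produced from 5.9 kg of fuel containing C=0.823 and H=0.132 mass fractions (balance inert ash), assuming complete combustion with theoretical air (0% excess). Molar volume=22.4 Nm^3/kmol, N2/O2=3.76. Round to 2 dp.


Per kg fuel: CO2 = (C/12 kmol)*22.4 = (0.823/12)*22.4 = 1.53627 Nm^3
Per kg fuel: H2O = (H/2 kmol)*22.4 = (0.132/2)*22.4 = 1.47840 Nm^3
O2 needed per kg fuel = C/12 + H/4 = 0.823/12 + 0.132/4 = 0.10158333 kmol
Per kg fuel: N2 = O2*3.76*22.4 = 0.10158333*3.76*22.4 = 8.55575 Nm^3
Total per kg = 1.53627 + 1.47840 + 8.55575 = 11.57042 Nm^3
Total = 11.57042 * 5.9 = 68.27 Nm^3


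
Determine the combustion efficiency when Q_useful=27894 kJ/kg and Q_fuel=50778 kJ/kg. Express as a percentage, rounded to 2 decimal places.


Efficiency = (Q_useful / Q_fuel) * 100
Efficiency = (27894 / 50778) * 100
Efficiency = 0.5493 * 100 = 54.93%


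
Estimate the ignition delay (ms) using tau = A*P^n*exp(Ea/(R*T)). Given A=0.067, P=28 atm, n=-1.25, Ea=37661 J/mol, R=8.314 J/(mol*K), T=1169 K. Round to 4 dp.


tau = A * P^n * exp(Ea/(R*T))
P^n = 28^(-1.25) = 0.01552575
Ea/(R*T) = 37661/(8.314*1169) = 3.874961
exp(Ea/(R*T)) = 48.180811
tau = 0.067 * 0.01552575 * 48.180811 = 0.0501 ms


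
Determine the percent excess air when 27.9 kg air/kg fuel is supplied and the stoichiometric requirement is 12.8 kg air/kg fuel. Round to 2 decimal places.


Excess air = actual - stoichiometric = 27.9 - 12.8 = 15.10 kg/kg fuel
Excess air % = (excess / stoich) * 100 = (15.10 / 12.8) * 100 = 117.97%


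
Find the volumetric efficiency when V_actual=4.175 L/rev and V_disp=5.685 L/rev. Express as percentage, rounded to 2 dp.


eta_v = (V_actual / V_disp) * 100
Ratio = 4.175 / 5.685 = 0.7344
eta_v = 0.7344 * 100 = 73.44%


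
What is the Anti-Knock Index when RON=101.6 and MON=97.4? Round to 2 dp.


AKI = (RON + MON) / 2
AKI = (101.6 + 97.4) / 2
AKI = 199.0 / 2 = 99.50


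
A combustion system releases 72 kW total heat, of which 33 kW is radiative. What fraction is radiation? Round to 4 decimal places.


f_rad = Q_rad / Q_total
f_rad = 33 / 72 = 0.4583


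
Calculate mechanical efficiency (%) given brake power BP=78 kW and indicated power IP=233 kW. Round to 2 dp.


eta_mech = (BP / IP) * 100
Ratio = 78 / 233 = 0.3348
eta_mech = 0.3348 * 100 = 33.48%


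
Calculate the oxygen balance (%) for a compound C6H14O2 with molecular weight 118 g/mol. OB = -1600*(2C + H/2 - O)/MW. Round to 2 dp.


OB = -1600 * (2C + H/2 - O) / MW
Inner = 2*6 + 14/2 - 2 = 17.00
OB = -1600 * 17.00 / 118 = -230.51%


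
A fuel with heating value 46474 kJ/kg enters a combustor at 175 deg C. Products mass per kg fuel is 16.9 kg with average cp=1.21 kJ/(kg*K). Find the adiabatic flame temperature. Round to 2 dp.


T_ad = T_in + Hc / (m_p * cp)
Denominator = 16.9 * 1.21 = 20.4490
Temperature rise = 46474 / 20.4490 = 2272.68 K
T_ad = 175 + 2272.68 = 2447.68 deg C


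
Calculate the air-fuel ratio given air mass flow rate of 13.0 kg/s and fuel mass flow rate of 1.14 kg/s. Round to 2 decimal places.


AFR = m_air / m_fuel
AFR = 13.0 / 1.14 = 11.40


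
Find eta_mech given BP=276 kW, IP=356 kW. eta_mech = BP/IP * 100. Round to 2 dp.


eta_mech = (BP / IP) * 100
Ratio = 276 / 356 = 0.7753
eta_mech = 0.7753 * 100 = 77.53%


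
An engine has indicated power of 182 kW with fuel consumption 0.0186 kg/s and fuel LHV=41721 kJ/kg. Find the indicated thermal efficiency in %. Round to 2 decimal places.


eta_ith = (IP / (mf * LHV)) * 100
Denominator = 0.0186 * 41721 = 776.0106 kW
eta_ith = (182 / 776.0106) * 100 = 23.45%


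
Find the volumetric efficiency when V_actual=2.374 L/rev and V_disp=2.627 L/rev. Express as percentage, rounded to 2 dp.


eta_v = (V_actual / V_disp) * 100
Ratio = 2.374 / 2.627 = 0.9037
eta_v = 0.9037 * 100 = 90.37%


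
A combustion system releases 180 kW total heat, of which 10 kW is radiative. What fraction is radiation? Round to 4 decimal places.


f_rad = Q_rad / Q_total
f_rad = 10 / 180 = 0.0556


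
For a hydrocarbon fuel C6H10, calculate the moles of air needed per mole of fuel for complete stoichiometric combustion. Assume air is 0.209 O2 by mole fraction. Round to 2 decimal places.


Balanced combustion: C6H10 + 8.5 O2 -> 6 CO2 + 5 H2O
O2 needed = C + H/4 = 6 + 10/4 = 8.50 moles
Air moles = O2 / 0.209 = 8.50 / 0.209 = 40.67 moles air


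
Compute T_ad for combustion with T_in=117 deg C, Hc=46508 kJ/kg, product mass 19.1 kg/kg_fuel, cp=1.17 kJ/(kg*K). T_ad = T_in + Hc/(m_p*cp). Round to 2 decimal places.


T_ad = T_in + Hc / (m_p * cp)
Denominator = 19.1 * 1.17 = 22.3470
Temperature rise = 46508 / 22.3470 = 2081.17 K
T_ad = 117 + 2081.17 = 2198.17 deg C


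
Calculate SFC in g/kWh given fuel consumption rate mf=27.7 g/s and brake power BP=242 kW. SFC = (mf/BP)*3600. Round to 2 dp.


SFC = (mf / BP) * 3600
Rate = 27.7 / 242 = 0.114463 g/(s*kW)
SFC = 0.114463 * 3600 = 412.07 g/kWh


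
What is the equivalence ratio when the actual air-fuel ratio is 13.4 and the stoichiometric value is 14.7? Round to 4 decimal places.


phi = AFR_stoich / AFR_actual
phi = 14.7 / 13.4 = 1.0970


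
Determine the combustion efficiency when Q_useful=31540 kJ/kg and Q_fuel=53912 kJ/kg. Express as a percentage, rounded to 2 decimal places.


Efficiency = (Q_useful / Q_fuel) * 100
Efficiency = (31540 / 53912) * 100
Efficiency = 0.5850 * 100 = 58.50%


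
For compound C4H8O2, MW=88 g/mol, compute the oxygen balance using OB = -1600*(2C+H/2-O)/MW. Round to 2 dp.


OB = -1600 * (2C + H/2 - O) / MW
Inner = 2*4 + 8/2 - 2 = 10.00
OB = -1600 * 10.00 / 88 = -181.82%


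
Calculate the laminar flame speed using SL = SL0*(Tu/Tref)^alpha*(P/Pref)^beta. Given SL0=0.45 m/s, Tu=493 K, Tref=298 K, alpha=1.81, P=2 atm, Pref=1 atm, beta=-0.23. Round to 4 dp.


SL = SL0 * (Tu/Tref)^alpha * (P/Pref)^beta
T ratio = 493/298 = 1.65436242
(T ratio)^alpha = 1.65436242^1.81 = 2.487262
(P/Pref)^beta = 2^(-0.23) = 0.852635
SL = 0.45 * 2.487262 * 0.852635 = 0.9543 m/s


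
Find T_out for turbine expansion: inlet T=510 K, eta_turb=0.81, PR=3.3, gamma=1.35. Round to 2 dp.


T_out = T_in * (1 - eta * (1 - PR^(-(gamma-1)/gamma)))
Exponent = -(1.35-1)/1.35 = -0.25925926
PR^exp = 3.3^(-0.25925926) = 0.73378775
Factor = 1 - 0.81*(1 - 0.73378775) = 0.78436808
T_out = 510 * 0.78436808 = 400.03 K


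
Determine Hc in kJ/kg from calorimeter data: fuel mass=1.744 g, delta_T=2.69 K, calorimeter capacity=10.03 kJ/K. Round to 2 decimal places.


Hc = C_cal * delta_T / m_fuel
Q_released = 10.03 * 2.69 = 26.9807 kJ
m_fuel = 1.744 g = 1.744/1000 kg = 0.001744 kg
Hc = 26.9807 / 0.001744 = 15470.58 kJ/kg


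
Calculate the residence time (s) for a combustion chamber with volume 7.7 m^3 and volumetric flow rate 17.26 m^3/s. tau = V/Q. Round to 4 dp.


tau = V / Q_flow
tau = 7.7 / 17.26 = 0.4461 s


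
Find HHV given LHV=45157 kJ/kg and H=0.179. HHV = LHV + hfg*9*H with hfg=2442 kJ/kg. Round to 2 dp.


HHV = LHV + hfg * 9 * H
Water addition = 2442 * 9 * 0.179 = 3934.062 kJ/kg
HHV = 45157 + 3934.062 = 49091.06 kJ/kg


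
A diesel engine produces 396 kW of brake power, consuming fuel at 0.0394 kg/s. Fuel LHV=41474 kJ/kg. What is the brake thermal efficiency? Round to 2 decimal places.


eta_BTE = (BP / (mf * LHV)) * 100
Denominator = 0.0394 * 41474 = 1634.0756 kW
eta_BTE = (396 / 1634.0756) * 100 = 24.23%


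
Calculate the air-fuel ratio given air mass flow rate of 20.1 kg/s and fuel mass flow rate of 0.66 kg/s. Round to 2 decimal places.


AFR = m_air / m_fuel
AFR = 20.1 / 0.66 = 30.45


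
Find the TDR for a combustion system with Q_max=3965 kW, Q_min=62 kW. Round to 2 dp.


TDR = Q_max / Q_min
TDR = 3965 / 62 = 63.95


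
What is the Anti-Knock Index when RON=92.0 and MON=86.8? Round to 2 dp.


AKI = (RON + MON) / 2
AKI = (92.0 + 86.8) / 2
AKI = 178.8 / 2 = 89.40


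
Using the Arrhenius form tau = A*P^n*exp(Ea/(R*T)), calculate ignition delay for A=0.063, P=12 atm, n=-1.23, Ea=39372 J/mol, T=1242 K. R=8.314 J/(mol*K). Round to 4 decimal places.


tau = A * P^n * exp(Ea/(R*T))
P^n = 12^(-1.23) = 0.04705514
Ea/(R*T) = 39372/(8.314*1242) = 3.812904
exp(Ea/(R*T)) = 45.281742
tau = 0.063 * 0.04705514 * 45.281742 = 0.1342 ms


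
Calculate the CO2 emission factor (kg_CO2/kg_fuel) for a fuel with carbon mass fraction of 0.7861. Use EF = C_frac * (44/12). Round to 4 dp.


EF = C_frac * (M_CO2 / M_C)
EF = 0.7861 * (44/12)
EF = 0.7861 * 3.666667 = 2.8824 kg_CO2/kg_fuel


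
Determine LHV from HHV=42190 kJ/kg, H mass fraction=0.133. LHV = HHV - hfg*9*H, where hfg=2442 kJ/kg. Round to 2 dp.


LHV = HHV - hfg * 9 * H
Water correction = 2442 * 9 * 0.133 = 2923.074 kJ/kg
LHV = 42190 - 2923.074 = 39266.93 kJ/kg


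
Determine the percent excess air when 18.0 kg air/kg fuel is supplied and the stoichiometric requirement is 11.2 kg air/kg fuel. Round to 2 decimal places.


Excess air = actual - stoichiometric = 18.0 - 11.2 = 6.80 kg/kg fuel
Excess air % = (excess / stoich) * 100 = (6.80 / 11.2) * 100 = 60.71%


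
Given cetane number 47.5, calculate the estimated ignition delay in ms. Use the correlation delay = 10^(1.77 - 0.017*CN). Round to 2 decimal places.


delay = 10^(1.77 - 0.017*CN)
Exponent = 1.77 - 0.017*47.5 = 0.9625
delay = 10^0.9625 = 9.17 ms


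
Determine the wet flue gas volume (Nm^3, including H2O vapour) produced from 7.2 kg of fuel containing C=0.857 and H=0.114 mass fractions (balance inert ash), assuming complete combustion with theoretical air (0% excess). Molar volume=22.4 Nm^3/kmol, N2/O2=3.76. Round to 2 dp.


Per kg fuel: CO2 = (C/12 kmol)*22.4 = (0.857/12)*22.4 = 1.59973 Nm^3
Per kg fuel: H2O = (H/2 kmol)*22.4 = (0.114/2)*22.4 = 1.27680 Nm^3
O2 needed per kg fuel = C/12 + H/4 = 0.857/12 + 0.114/4 = 0.09991667 kmol
Per kg fuel: N2 = O2*3.76*22.4 = 0.09991667*3.76*22.4 = 8.41538 Nm^3
Total per kg = 1.59973 + 1.27680 + 8.41538 = 11.29191 Nm^3
Total = 11.29191 * 7.2 = 81.30 Nm^3


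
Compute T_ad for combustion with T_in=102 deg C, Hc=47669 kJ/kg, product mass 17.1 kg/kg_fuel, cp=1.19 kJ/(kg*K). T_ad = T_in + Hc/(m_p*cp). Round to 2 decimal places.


T_ad = T_in + Hc / (m_p * cp)
Denominator = 17.1 * 1.19 = 20.3490
Temperature rise = 47669 / 20.3490 = 2342.57 K
T_ad = 102 + 2342.57 = 2444.57 deg C


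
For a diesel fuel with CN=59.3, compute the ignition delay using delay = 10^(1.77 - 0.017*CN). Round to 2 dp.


delay = 10^(1.77 - 0.017*CN)
Exponent = 1.77 - 0.017*59.3 = 0.7619
delay = 10^0.7619 = 5.78 ms


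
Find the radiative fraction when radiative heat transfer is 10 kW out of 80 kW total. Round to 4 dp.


f_rad = Q_rad / Q_total
f_rad = 10 / 80 = 0.1250


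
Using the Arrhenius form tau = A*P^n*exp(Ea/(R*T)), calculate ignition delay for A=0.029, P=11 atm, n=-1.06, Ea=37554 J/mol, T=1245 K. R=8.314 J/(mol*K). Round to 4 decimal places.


tau = A * P^n * exp(Ea/(R*T))
P^n = 11^(-1.06) = 0.07872701
Ea/(R*T) = 37554/(8.314*1245) = 3.628080
exp(Ea/(R*T)) = 37.640470
tau = 0.029 * 0.07872701 * 37.640470 = 0.0859 ms


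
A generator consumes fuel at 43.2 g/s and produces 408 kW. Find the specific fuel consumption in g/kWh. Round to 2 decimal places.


SFC = (mf / BP) * 3600
Rate = 43.2 / 408 = 0.105882 g/(s*kW)
SFC = 0.105882 * 3600 = 381.18 g/kWh


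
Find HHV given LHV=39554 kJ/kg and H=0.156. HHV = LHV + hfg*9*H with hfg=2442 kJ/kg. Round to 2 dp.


HHV = LHV + hfg * 9 * H
Water addition = 2442 * 9 * 0.156 = 3428.568 kJ/kg
HHV = 39554 + 3428.568 = 42982.57 kJ/kg


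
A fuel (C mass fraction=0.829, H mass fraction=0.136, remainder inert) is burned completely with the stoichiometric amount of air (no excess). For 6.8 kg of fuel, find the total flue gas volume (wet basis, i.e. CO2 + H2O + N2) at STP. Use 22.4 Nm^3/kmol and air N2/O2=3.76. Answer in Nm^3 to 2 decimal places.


Per kg fuel: CO2 = (C/12 kmol)*22.4 = (0.829/12)*22.4 = 1.54747 Nm^3
Per kg fuel: H2O = (H/2 kmol)*22.4 = (0.136/2)*22.4 = 1.52320 Nm^3
O2 needed per kg fuel = C/12 + H/4 = 0.829/12 + 0.136/4 = 0.10308333 kmol
Per kg fuel: N2 = O2*3.76*22.4 = 0.10308333*3.76*22.4 = 8.68209 Nm^3
Total per kg = 1.54747 + 1.52320 + 8.68209 = 11.75276 Nm^3
Total = 11.75276 * 6.8 = 79.92 Nm^3


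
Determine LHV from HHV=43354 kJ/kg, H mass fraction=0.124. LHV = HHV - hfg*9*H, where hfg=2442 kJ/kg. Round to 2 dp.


LHV = HHV - hfg * 9 * H
Water correction = 2442 * 9 * 0.124 = 2725.272 kJ/kg
LHV = 43354 - 2725.272 = 40628.73 kJ/kg


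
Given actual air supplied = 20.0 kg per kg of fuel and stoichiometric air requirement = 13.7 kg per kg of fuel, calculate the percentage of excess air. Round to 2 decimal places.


Excess air = actual - stoichiometric = 20.0 - 13.7 = 6.30 kg/kg fuel
Excess air % = (excess / stoich) * 100 = (6.30 / 13.7) * 100 = 45.99%


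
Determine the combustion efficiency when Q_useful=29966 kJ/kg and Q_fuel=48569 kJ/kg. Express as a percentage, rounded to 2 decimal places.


Efficiency = (Q_useful / Q_fuel) * 100
Efficiency = (29966 / 48569) * 100
Efficiency = 0.6170 * 100 = 61.70%


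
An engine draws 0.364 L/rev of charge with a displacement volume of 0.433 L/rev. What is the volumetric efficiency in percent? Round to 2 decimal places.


eta_v = (V_actual / V_disp) * 100
Ratio = 0.364 / 0.433 = 0.8406
eta_v = 0.8406 * 100 = 84.06%


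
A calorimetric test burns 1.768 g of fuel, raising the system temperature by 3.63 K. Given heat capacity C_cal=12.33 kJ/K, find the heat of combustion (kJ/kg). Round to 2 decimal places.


Hc = C_cal * delta_T / m_fuel
Q_released = 12.33 * 3.63 = 44.7579 kJ
m_fuel = 1.768 g = 1.768/1000 kg = 0.001768 kg
Hc = 44.7579 / 0.001768 = 25315.55 kJ/kg


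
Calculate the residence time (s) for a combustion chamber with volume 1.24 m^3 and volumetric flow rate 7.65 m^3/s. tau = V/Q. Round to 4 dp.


tau = V / Q_flow
tau = 1.24 / 7.65 = 0.1621 s


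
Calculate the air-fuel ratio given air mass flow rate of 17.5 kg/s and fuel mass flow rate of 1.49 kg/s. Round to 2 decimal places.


AFR = m_air / m_fuel
AFR = 17.5 / 1.49 = 11.74


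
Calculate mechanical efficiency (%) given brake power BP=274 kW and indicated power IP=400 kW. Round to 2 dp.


eta_mech = (BP / IP) * 100
Ratio = 274 / 400 = 0.6850
eta_mech = 0.6850 * 100 = 68.50%


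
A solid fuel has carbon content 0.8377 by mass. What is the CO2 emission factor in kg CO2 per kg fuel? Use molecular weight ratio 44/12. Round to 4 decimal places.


EF = C_frac * (M_CO2 / M_C)
EF = 0.8377 * (44/12)
EF = 0.8377 * 3.666667 = 3.0716 kg_CO2/kg_fuel


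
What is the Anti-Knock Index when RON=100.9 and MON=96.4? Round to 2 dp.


AKI = (RON + MON) / 2
AKI = (100.9 + 96.4) / 2
AKI = 197.3 / 2 = 98.65


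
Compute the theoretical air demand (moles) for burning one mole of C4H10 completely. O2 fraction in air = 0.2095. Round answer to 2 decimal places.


Balanced combustion: C4H10 + 6.5 O2 -> 4 CO2 + 5 H2O
O2 needed = C + H/4 = 4 + 10/4 = 6.50 moles
Air moles = O2 / 0.2095 = 6.50 / 0.2095 = 31.03 moles air


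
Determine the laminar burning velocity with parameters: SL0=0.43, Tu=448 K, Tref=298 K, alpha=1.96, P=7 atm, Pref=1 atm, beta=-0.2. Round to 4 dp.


SL = SL0 * (Tu/Tref)^alpha * (P/Pref)^beta
T ratio = 448/298 = 1.50335570
(T ratio)^alpha = 1.50335570^1.96 = 2.223520
(P/Pref)^beta = 7^(-0.2) = 0.677611
SL = 0.43 * 2.223520 * 0.677611 = 0.6479 m/s


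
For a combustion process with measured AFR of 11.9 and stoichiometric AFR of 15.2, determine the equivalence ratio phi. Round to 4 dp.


phi = AFR_stoich / AFR_actual
phi = 15.2 / 11.9 = 1.2773


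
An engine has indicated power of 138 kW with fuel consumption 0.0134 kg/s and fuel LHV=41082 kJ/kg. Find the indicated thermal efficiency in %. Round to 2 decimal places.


eta_ith = (IP / (mf * LHV)) * 100
Denominator = 0.0134 * 41082 = 550.4988 kW
eta_ith = (138 / 550.4988) * 100 = 25.07%


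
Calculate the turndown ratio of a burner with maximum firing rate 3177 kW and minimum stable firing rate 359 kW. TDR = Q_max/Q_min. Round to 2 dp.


TDR = Q_max / Q_min
TDR = 3177 / 359 = 8.85


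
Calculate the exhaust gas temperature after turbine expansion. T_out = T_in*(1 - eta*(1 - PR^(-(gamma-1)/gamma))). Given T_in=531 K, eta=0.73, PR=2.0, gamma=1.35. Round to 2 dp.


T_out = T_in * (1 - eta * (1 - PR^(-(gamma-1)/gamma)))
Exponent = -(1.35-1)/1.35 = -0.25925926
PR^exp = 2.0^(-0.25925926) = 0.83551680
Factor = 1 - 0.73*(1 - 0.83551680) = 0.87992726
T_out = 531 * 0.87992726 = 467.24 K


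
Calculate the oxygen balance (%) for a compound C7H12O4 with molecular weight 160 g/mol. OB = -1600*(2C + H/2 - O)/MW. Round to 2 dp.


OB = -1600 * (2C + H/2 - O) / MW
Inner = 2*7 + 12/2 - 4 = 16.00
OB = -1600 * 16.00 / 160 = -160.00%


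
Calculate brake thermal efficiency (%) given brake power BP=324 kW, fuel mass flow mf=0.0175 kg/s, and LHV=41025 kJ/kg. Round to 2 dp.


eta_BTE = (BP / (mf * LHV)) * 100
Denominator = 0.0175 * 41025 = 717.9375 kW
eta_BTE = (324 / 717.9375) * 100 = 45.13%


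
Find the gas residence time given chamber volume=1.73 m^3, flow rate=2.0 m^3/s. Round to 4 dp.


tau = V / Q_flow
tau = 1.73 / 2.0 = 0.8650 s


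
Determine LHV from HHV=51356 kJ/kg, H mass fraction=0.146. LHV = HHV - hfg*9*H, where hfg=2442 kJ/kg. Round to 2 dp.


LHV = HHV - hfg * 9 * H
Water correction = 2442 * 9 * 0.146 = 3208.788 kJ/kg
LHV = 51356 - 3208.788 = 48147.21 kJ/kg


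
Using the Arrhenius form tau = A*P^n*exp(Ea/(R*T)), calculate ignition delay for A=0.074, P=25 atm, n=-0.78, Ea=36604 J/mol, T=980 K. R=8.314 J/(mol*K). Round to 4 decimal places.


tau = A * P^n * exp(Ea/(R*T))
P^n = 25^(-0.78) = 0.08120949
Ea/(R*T) = 36604/(8.314*980) = 4.492545
exp(Ea/(R*T)) = 89.348563
tau = 0.074 * 0.08120949 * 89.348563 = 0.5369 ms


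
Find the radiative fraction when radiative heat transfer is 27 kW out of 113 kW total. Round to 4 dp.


f_rad = Q_rad / Q_total
f_rad = 27 / 113 = 0.2389


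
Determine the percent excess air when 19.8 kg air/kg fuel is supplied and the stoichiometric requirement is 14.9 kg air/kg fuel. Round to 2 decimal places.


Excess air = actual - stoichiometric = 19.8 - 14.9 = 4.90 kg/kg fuel
Excess air % = (excess / stoich) * 100 = (4.90 / 14.9) * 100 = 32.89%


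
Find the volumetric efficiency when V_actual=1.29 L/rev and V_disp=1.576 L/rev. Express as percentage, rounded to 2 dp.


eta_v = (V_actual / V_disp) * 100
Ratio = 1.29 / 1.576 = 0.8185
eta_v = 0.8185 * 100 = 81.85%


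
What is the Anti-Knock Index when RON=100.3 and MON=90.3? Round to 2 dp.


AKI = (RON + MON) / 2
AKI = (100.3 + 90.3) / 2
AKI = 190.6 / 2 = 95.30


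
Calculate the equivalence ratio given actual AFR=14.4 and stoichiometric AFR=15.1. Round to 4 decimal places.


phi = AFR_stoich / AFR_actual
phi = 15.1 / 14.4 = 1.0486


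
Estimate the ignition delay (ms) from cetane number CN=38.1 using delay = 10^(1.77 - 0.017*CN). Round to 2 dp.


delay = 10^(1.77 - 0.017*CN)
Exponent = 1.77 - 0.017*38.1 = 1.1223
delay = 10^1.1223 = 13.25 ms


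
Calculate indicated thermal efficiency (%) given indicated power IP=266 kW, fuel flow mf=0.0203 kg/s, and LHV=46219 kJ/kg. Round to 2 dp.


eta_ith = (IP / (mf * LHV)) * 100
Denominator = 0.0203 * 46219 = 938.2457 kW
eta_ith = (266 / 938.2457) * 100 = 28.35%


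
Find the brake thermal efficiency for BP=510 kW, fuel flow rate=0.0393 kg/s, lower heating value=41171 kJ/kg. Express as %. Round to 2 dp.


eta_BTE = (BP / (mf * LHV)) * 100
Denominator = 0.0393 * 41171 = 1618.0203 kW
eta_BTE = (510 / 1618.0203) * 100 = 31.52%


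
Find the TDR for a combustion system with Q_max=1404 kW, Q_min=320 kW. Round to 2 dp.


TDR = Q_max / Q_min
TDR = 1404 / 320 = 4.39


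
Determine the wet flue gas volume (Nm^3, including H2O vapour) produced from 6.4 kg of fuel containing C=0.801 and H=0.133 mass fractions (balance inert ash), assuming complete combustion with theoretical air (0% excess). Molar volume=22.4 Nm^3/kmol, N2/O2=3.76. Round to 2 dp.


Per kg fuel: CO2 = (C/12 kmol)*22.4 = (0.801/12)*22.4 = 1.49520 Nm^3
Per kg fuel: H2O = (H/2 kmol)*22.4 = (0.133/2)*22.4 = 1.48960 Nm^3
O2 needed per kg fuel = C/12 + H/4 = 0.801/12 + 0.133/4 = 0.10000000 kmol
Per kg fuel: N2 = O2*3.76*22.4 = 0.10000000*3.76*22.4 = 8.42240 Nm^3
Total per kg = 1.49520 + 1.48960 + 8.42240 = 11.40720 Nm^3
Total = 11.40720 * 6.4 = 73.01 Nm^3


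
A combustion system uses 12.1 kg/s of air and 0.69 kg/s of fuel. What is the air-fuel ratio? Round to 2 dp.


AFR = m_air / m_fuel
AFR = 12.1 / 0.69 = 17.54


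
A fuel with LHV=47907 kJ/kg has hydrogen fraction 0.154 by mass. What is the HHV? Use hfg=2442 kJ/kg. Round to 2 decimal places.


HHV = LHV + hfg * 9 * H
Water addition = 2442 * 9 * 0.154 = 3384.612 kJ/kg
HHV = 47907 + 3384.612 = 51291.61 kJ/kg


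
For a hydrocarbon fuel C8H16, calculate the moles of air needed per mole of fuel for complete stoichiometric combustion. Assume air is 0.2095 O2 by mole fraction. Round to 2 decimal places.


Balanced combustion: C8H16 + 12 O2 -> 8 CO2 + 8 H2O
O2 needed = C + H/4 = 8 + 16/4 = 12.00 moles
Air moles = O2 / 0.2095 = 12.00 / 0.2095 = 57.28 moles air


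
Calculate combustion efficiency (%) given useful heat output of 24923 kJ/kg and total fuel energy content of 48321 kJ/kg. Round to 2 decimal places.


Efficiency = (Q_useful / Q_fuel) * 100
Efficiency = (24923 / 48321) * 100
Efficiency = 0.5158 * 100 = 51.58%


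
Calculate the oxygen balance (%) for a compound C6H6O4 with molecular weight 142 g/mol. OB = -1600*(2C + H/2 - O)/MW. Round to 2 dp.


OB = -1600 * (2C + H/2 - O) / MW
Inner = 2*6 + 6/2 - 4 = 11.00
OB = -1600 * 11.00 / 142 = -123.94%


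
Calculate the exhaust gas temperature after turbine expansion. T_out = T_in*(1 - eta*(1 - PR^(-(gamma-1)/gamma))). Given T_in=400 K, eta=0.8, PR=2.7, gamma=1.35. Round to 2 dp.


T_out = T_in * (1 - eta * (1 - PR^(-(gamma-1)/gamma)))
Exponent = -(1.35-1)/1.35 = -0.25925926
PR^exp = 2.7^(-0.25925926) = 0.77297411
Factor = 1 - 0.8*(1 - 0.77297411) = 0.81837929
T_out = 400 * 0.81837929 = 327.35 K


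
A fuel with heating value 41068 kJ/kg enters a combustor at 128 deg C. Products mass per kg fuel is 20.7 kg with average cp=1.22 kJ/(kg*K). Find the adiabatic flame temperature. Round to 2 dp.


T_ad = T_in + Hc / (m_p * cp)
Denominator = 20.7 * 1.22 = 25.2540
Temperature rise = 41068 / 25.2540 = 1626.20 K
T_ad = 128 + 1626.20 = 1754.20 deg C


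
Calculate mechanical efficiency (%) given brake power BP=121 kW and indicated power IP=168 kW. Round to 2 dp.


eta_mech = (BP / IP) * 100
Ratio = 121 / 168 = 0.7202
eta_mech = 0.7202 * 100 = 72.02%


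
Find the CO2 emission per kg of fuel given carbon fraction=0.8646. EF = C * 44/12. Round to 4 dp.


EF = C_frac * (M_CO2 / M_C)
EF = 0.8646 * (44/12)
EF = 0.8646 * 3.666667 = 3.1702 kg_CO2/kg_fuel


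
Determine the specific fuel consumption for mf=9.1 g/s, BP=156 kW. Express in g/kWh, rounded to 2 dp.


SFC = (mf / BP) * 3600
Rate = 9.1 / 156 = 0.058333 g/(s*kW)
SFC = 0.058333 * 3600 = 210.00 g/kWh


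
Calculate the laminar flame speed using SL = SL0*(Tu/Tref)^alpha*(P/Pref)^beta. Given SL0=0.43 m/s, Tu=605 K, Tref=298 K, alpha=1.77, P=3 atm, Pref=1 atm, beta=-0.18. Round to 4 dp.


SL = SL0 * (Tu/Tref)^alpha * (P/Pref)^beta
T ratio = 605/298 = 2.03020134
(T ratio)^alpha = 2.03020134^1.77 = 3.502226
(P/Pref)^beta = 3^(-0.18) = 0.820575
SL = 0.43 * 3.502226 * 0.820575 = 1.2358 m/s


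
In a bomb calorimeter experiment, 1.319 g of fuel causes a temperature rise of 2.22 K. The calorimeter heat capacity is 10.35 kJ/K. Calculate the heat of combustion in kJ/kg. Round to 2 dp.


Hc = C_cal * delta_T / m_fuel
Q_released = 10.35 * 2.22 = 22.9770 kJ
m_fuel = 1.319 g = 1.319/1000 kg = 0.001319 kg
Hc = 22.9770 / 0.001319 = 17420.02 kJ/kg


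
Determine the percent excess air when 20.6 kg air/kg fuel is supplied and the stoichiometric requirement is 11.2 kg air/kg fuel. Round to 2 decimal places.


Excess air = actual - stoichiometric = 20.6 - 11.2 = 9.40 kg/kg fuel
Excess air % = (excess / stoich) * 100 = (9.40 / 11.2) * 100 = 83.93%


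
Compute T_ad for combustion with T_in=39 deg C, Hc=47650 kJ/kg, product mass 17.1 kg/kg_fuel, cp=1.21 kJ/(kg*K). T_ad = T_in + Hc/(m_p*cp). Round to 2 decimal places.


T_ad = T_in + Hc / (m_p * cp)
Denominator = 17.1 * 1.21 = 20.6910
Temperature rise = 47650 / 20.6910 = 2302.93 K
T_ad = 39 + 2302.93 = 2341.93 deg C


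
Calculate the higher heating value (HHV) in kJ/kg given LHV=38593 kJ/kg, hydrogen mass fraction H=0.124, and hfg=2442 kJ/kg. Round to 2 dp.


HHV = LHV + hfg * 9 * H
Water addition = 2442 * 9 * 0.124 = 2725.272 kJ/kg
HHV = 38593 + 2725.272 = 41318.27 kJ/kg


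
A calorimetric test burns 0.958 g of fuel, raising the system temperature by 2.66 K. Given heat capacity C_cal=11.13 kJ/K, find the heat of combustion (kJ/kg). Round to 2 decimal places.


Hc = C_cal * delta_T / m_fuel
Q_released = 11.13 * 2.66 = 29.6058 kJ
m_fuel = 0.958 g = 0.958/1000 kg = 0.000958 kg
Hc = 29.6058 / 0.000958 = 30903.76 kJ/kg


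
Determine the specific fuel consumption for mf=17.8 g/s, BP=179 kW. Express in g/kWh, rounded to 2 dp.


SFC = (mf / BP) * 3600
Rate = 17.8 / 179 = 0.099441 g/(s*kW)
SFC = 0.099441 * 3600 = 357.99 g/kWh


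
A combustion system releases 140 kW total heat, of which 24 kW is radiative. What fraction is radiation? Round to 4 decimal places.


f_rad = Q_rad / Q_total
f_rad = 24 / 140 = 0.1714


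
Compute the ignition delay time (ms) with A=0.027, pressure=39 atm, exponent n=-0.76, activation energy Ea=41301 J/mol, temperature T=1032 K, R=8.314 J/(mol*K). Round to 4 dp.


tau = A * P^n * exp(Ea/(R*T))
P^n = 39^(-0.76) = 0.06177189
Ea/(R*T) = 41301/(8.314*1032) = 4.813609
exp(Ea/(R*T)) = 123.175410
tau = 0.027 * 0.06177189 * 123.175410 = 0.2054 ms


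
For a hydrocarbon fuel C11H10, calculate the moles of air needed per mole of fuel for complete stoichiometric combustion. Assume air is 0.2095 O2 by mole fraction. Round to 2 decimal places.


Balanced combustion: C11H10 + 13.5 O2 -> 11 CO2 + 5 H2O
O2 needed = C + H/4 = 11 + 10/4 = 13.50 moles
Air moles = O2 / 0.2095 = 13.50 / 0.2095 = 64.44 moles air


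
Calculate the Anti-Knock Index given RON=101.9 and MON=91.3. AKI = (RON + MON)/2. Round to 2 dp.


AKI = (RON + MON) / 2
AKI = (101.9 + 91.3) / 2
AKI = 193.2 / 2 = 96.60


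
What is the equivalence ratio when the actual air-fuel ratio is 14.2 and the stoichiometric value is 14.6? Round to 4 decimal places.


phi = AFR_stoich / AFR_actual
phi = 14.6 / 14.2 = 1.0282


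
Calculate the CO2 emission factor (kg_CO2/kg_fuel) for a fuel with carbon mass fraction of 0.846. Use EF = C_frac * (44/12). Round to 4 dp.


EF = C_frac * (M_CO2 / M_C)
EF = 0.846 * (44/12)
EF = 0.846 * 3.666667 = 3.1020 kg_CO2/kg_fuel
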